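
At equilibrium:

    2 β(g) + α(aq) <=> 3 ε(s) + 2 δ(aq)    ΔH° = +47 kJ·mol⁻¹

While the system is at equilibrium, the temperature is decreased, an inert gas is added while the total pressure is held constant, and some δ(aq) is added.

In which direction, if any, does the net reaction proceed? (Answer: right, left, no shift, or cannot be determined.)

left

The forward reaction is endothermic. Lowering T favours the exothermic direction — shift to the left.
Adding inert gas at constant total pressure expands the volume and lowers every reacting partial pressure. With Δn_gas = 0 − 2 = -2, Q moves away from K toward the side with fewer gas moles, so the system shifts toward the side with more gas moles — to the left.
Adding δ (aq), a product, drives the reaction to the left.
All effects act in the same direction — net shift to the left.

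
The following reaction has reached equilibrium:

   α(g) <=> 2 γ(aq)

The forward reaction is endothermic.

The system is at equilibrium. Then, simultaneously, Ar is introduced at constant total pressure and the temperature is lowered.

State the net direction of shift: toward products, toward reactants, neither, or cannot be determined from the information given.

left

Adding inert gas at constant total pressure expands the volume and lowers every reacting partial pressure. With Δn_gas = 0 − 1 = -1, Q moves away from K toward the side with fewer gas moles, so the system shifts toward the side with more gas moles — to the left.
The forward reaction is endothermic. Lowering T favours the exothermic direction — shift to the left.
All effects act in the same direction — net shift to the left.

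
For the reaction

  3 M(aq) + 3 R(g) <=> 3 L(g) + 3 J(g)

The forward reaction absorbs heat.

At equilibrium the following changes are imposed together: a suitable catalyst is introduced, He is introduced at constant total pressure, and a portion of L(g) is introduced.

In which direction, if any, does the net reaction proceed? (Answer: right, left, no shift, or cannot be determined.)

A catalyst speeds both forward and reverse rates equally; it changes neither Q nor K — no shift from this change.
Adding inert gas at constant total pressure expands the volume and lowers every reacting partial pressure. With Δn_gas = 6 − 3 = +3, Q moves away from K toward the side with fewer gas moles, so the system shifts toward the side with more gas moles — to the right.
Adding L (g), a product, drives the reaction to the left.
The individual effects push in opposite directions; without quantitative information the net direction cannot be determined.

cannot be determined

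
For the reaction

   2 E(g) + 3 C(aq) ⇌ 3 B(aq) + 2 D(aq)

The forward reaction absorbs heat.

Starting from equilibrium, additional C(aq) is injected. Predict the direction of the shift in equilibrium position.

Adding C (aq), a reactant, drives the reaction to the right.

right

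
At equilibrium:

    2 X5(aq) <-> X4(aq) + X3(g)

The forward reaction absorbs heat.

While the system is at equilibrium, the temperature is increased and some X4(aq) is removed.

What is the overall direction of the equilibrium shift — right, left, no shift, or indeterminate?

right

The forward reaction is endothermic. Raising T favours the endothermic direction — shift to the right.
Removing X4 (aq), a product, drives the reaction to the right.
All effects act in the same direction — net shift to the right.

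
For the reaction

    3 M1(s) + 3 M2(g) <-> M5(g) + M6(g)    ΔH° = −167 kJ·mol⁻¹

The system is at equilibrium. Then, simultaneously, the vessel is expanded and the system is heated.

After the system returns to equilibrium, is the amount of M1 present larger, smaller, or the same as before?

Gas moles: reactants 3, products 2 (Δn_gas = -1). Expansion shifts the system toward the side with more moles of gas — to the left.
The forward reaction is exothermic. Raising T favours the endothermic direction — shift to the left.
The net shift is to the left. M1 is a reactant, so its amount increases.

increases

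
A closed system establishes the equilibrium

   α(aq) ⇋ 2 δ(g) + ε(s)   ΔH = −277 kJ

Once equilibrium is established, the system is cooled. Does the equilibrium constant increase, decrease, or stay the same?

K depends on temperature via the van 't Hoff relation. The forward reaction is exothermic, so lowering T increases K.

increases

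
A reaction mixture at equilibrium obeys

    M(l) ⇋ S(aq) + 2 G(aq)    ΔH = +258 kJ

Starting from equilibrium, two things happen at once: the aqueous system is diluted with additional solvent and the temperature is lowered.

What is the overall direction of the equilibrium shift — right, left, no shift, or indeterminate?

cannot be determined

Dilution lowers every aqueous concentration by the same factor. Δn_aq = 3 − 0 = +3, so the system shifts toward the side with more dissolved moles — to the right.
The forward reaction is endothermic. Lowering T favours the exothermic direction — shift to the left.
The individual effects push in opposite directions; without quantitative information the net direction cannot be determined.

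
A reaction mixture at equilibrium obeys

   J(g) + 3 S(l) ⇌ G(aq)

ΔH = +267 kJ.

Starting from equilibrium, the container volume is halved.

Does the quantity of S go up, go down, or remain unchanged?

decreases

Gas moles: reactants 1, products 0 (Δn_gas = -1). Compression shifts the system toward the side with fewer moles of gas — to the right.
The net shift is to the right. S is a reactant, so its amount decreases.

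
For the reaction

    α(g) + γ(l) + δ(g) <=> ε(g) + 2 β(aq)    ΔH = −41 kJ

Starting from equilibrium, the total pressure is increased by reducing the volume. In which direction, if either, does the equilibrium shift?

Gas moles: reactants 2, products 1 (Δn_gas = -1). Compression shifts the system toward the side with fewer moles of gas — to the right.

right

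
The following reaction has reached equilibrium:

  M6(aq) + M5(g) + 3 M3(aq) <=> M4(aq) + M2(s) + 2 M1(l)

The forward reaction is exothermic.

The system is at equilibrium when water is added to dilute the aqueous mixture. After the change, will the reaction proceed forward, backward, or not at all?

left

Dilution lowers every aqueous concentration by the same factor. Δn_aq = 1 − 4 = -3, so the system shifts toward the side with more dissolved moles — to the left.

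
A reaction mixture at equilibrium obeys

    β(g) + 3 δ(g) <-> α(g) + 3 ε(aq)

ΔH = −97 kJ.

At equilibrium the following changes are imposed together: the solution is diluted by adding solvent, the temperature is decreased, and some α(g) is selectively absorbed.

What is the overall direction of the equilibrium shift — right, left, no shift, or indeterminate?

Dilution lowers every aqueous concentration by the same factor. Δn_aq = 3 − 0 = +3, so the system shifts toward the side with more dissolved moles — to the right.
The forward reaction is exothermic. Lowering T favours the exothermic direction — shift to the right.
Removing α (g), a product, drives the reaction to the right.
All effects act in the same direction — net shift to the right.

right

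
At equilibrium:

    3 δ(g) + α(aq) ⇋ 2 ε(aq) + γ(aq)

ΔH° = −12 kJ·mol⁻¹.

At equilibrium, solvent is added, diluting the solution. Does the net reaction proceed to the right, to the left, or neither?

right

Dilution lowers every aqueous concentration by the same factor. Δn_aq = 3 − 1 = +2, so the system shifts toward the side with more dissolved moles — to the right.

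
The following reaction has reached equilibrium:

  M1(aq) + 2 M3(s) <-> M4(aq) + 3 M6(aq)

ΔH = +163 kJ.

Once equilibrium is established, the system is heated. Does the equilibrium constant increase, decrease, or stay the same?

increases

K depends on temperature via the van 't Hoff relation. The forward reaction is endothermic, so raising T increases K.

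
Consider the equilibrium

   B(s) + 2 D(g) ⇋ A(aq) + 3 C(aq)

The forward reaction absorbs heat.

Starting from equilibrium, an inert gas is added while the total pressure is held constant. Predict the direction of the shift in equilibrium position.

Adding inert gas at constant total pressure expands the volume and lowers every reacting partial pressure. With Δn_gas = 0 − 2 = -2, Q moves away from K toward the side with fewer gas moles, so the system shifts toward the side with more gas moles — to the left.

left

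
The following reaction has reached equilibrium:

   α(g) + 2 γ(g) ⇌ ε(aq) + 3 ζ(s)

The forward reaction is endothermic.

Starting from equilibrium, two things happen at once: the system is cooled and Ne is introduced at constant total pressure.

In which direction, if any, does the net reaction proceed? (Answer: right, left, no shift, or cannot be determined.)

The forward reaction is endothermic. Lowering T favours the exothermic direction — shift to the left.
Adding inert gas at constant total pressure expands the volume and lowers every reacting partial pressure. With Δn_gas = 0 − 3 = -3, Q moves away from K toward the side with fewer gas moles, so the system shifts toward the side with more gas moles — to the left.
All effects act in the same direction — net shift to the left.

left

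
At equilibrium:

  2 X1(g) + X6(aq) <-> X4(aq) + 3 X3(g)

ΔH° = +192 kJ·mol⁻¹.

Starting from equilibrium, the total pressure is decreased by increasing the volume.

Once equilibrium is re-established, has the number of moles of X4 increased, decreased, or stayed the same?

increases

Gas moles: reactants 2, products 3 (Δn_gas = +1). Expansion shifts the system toward the side with more moles of gas — to the right.
The net shift is to the right. X4 is a product, so its amount increases.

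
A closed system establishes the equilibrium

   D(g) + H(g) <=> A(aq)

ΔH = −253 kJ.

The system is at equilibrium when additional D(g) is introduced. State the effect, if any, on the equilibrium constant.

The equilibrium constant depends only on temperature. This perturbation may move the position of equilibrium, but since T is unchanged, K itself is unchanged.

unchanged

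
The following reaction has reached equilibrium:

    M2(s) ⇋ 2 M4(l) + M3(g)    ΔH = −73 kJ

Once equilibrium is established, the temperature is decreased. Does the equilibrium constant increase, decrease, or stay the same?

K depends on temperature via the van 't Hoff relation. The forward reaction is exothermic, so lowering T increases K.

increases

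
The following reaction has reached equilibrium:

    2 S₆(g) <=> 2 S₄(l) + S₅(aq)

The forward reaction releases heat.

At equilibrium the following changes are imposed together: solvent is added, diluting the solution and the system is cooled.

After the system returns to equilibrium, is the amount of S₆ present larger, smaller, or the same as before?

decreases

Dilution lowers every aqueous concentration by the same factor. Δn_aq = 1 − 0 = +1, so the system shifts toward the side with more dissolved moles — to the right.
The forward reaction is exothermic. Lowering T favours the exothermic direction — shift to the right.
The net shift is to the right. S₆ is a reactant, so its amount decreases.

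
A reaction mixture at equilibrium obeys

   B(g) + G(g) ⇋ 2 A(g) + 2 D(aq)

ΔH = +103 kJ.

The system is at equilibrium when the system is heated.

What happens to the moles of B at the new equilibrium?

The forward reaction is endothermic. Raising T favours the endothermic direction — shift to the right.
The net shift is to the right. B is a reactant, so its amount decreases.

decreases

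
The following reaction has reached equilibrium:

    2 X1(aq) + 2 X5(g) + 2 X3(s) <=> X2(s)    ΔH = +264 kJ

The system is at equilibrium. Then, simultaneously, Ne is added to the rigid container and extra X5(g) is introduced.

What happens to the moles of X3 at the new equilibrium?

decreases

At constant volume, adding an inert gas leaves every reacting species' partial pressure unchanged, so Q is unchanged — no shift from this change.
Adding X5 (g), a reactant, drives the reaction to the right.
The net shift is to the right. X3 is a reactant, so its amount decreases.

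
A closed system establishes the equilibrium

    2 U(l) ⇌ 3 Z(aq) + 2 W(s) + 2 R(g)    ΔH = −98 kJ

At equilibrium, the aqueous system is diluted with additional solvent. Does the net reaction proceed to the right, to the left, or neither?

Dilution lowers every aqueous concentration by the same factor. Δn_aq = 3 − 0 = +3, so the system shifts toward the side with more dissolved moles — to the right.

right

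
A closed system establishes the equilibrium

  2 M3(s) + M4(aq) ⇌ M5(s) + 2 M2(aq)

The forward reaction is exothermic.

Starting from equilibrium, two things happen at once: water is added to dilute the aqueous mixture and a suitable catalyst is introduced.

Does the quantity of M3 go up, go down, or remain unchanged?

Dilution lowers every aqueous concentration by the same factor. Δn_aq = 2 − 1 = +1, so the system shifts toward the side with more dissolved moles — to the right.
A catalyst speeds both forward and reverse rates equally; it changes neither Q nor K — no shift from this change.
The net shift is to the right. M3 is a reactant, so its amount decreases.

decreases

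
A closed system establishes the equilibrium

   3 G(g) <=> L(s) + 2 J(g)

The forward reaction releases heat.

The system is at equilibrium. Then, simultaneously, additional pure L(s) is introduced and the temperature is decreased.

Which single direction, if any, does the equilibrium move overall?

L is a pure solid; its activity is 1 regardless of amount, so Q is unaffected — no shift from this change.
The forward reaction is exothermic. Lowering T favours the exothermic direction — shift to the right.
Only the nonzero effect(s) matter; the net shift is to the right.

right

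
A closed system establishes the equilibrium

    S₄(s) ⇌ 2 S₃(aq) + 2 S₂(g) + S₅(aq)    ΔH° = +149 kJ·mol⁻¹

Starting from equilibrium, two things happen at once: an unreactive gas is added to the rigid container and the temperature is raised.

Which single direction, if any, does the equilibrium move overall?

At constant volume, adding an inert gas leaves every reacting species' partial pressure unchanged, so Q is unchanged — no shift from this change.
The forward reaction is endothermic. Raising T favours the endothermic direction — shift to the right.
Only the nonzero effect(s) matter; the net shift is to the right.

right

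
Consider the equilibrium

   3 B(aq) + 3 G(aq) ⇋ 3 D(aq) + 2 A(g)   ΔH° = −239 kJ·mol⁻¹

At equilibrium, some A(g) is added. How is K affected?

The equilibrium constant depends only on temperature. This perturbation may move the position of equilibrium, but since T is unchanged, K itself is unchanged.

unchanged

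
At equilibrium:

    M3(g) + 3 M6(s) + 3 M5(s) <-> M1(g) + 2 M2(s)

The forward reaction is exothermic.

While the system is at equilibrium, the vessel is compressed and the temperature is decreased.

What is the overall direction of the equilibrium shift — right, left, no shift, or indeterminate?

Gas moles: reactants 1, products 1. Δn_gas = 0, so a volume change leaves Q equal to K — no shift from this change.
The forward reaction is exothermic. Lowering T favours the exothermic direction — shift to the right.
Only the nonzero effect(s) matter; the net shift is to the right.

right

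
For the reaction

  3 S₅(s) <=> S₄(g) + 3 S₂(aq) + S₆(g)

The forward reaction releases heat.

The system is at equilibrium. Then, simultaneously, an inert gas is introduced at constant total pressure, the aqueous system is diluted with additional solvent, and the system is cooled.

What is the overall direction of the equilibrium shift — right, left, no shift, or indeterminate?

right

Adding inert gas at constant total pressure expands the volume and lowers every reacting partial pressure. With Δn_gas = 2 − 0 = +2, Q moves away from K toward the side with fewer gas moles, so the system shifts toward the side with more gas moles — to the right.
Dilution lowers every aqueous concentration by the same factor. Δn_aq = 3 − 0 = +3, so the system shifts toward the side with more dissolved moles — to the right.
The forward reaction is exothermic. Lowering T favours the exothermic direction — shift to the right.
All effects act in the same direction — net shift to the right.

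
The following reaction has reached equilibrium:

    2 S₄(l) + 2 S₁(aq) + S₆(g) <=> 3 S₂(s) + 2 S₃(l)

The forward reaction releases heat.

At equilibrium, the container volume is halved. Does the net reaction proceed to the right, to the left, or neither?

right

Gas moles: reactants 1, products 0 (Δn_gas = -1). Compression shifts the system toward the side with fewer moles of gas — to the right.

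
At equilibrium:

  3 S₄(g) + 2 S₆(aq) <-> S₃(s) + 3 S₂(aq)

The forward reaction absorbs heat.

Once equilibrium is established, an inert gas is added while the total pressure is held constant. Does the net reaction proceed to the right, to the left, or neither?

Adding inert gas at constant total pressure expands the volume and lowers every reacting partial pressure. With Δn_gas = 0 − 3 = -3, Q moves away from K toward the side with fewer gas moles, so the system shifts toward the side with more gas moles — to the left.

left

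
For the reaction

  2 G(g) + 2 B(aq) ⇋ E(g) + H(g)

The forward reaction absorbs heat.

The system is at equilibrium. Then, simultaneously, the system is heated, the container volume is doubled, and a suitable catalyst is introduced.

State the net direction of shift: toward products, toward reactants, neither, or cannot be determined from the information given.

right

The forward reaction is endothermic. Raising T favours the endothermic direction — shift to the right.
Gas moles: reactants 2, products 2. Δn_gas = 0, so a volume change leaves Q equal to K — no shift from this change.
A catalyst speeds both forward and reverse rates equally; it changes neither Q nor K — no shift from this change.
Only the nonzero effect(s) matter; the net shift is to the right.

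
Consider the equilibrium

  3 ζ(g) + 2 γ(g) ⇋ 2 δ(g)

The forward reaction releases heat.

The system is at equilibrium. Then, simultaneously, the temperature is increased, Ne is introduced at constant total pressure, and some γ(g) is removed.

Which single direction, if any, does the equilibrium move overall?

The forward reaction is exothermic. Raising T favours the endothermic direction — shift to the left.
Adding inert gas at constant total pressure expands the volume and lowers every reacting partial pressure. With Δn_gas = 2 − 5 = -3, Q moves away from K toward the side with fewer gas moles, so the system shifts toward the side with more gas moles — to the left.
Removing γ (g), a reactant, drives the reaction to the left.
All effects act in the same direction — net shift to the left.

left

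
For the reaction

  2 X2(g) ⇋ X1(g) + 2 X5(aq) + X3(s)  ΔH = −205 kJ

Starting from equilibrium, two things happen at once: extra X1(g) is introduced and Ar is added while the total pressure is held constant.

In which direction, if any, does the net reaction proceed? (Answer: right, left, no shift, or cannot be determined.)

Adding X1 (g), a product, drives the reaction to the left.
Adding inert gas at constant total pressure expands the volume and lowers every reacting partial pressure. With Δn_gas = 1 − 2 = -1, Q moves away from K toward the side with fewer gas moles, so the system shifts toward the side with more gas moles — to the left.
All effects act in the same direction — net shift to the left.

left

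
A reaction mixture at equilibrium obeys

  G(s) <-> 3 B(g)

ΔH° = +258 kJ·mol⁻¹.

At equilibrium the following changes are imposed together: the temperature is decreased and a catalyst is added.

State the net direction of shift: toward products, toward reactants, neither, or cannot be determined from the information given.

left

The forward reaction is endothermic. Lowering T favours the exothermic direction — shift to the left.
A catalyst speeds both forward and reverse rates equally; it changes neither Q nor K — no shift from this change.
Only the nonzero effect(s) matter; the net shift is to the left.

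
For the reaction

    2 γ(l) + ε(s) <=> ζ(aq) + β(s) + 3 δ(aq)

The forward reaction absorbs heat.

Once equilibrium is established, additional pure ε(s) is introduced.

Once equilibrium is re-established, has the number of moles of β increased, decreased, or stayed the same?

unchanged

ε is a pure solid; its activity is 1 regardless of amount, so Q is unaffected — no shift from this change.
No net shift occurs, so the amount of β is unchanged.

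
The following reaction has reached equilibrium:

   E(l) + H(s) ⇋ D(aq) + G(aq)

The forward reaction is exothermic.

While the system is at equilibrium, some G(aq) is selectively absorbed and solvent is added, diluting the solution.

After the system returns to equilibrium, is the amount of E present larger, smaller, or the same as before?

Removing G (aq), a product, drives the reaction to the right.
Dilution lowers every aqueous concentration by the same factor. Δn_aq = 2 − 0 = +2, so the system shifts toward the side with more dissolved moles — to the right.
The net shift is to the right. E is a reactant, so its amount decreases.

decreases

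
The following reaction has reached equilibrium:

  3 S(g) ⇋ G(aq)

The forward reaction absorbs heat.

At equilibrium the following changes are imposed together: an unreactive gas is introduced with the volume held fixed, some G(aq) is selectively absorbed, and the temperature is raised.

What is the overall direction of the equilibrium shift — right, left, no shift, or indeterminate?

At constant volume, adding an inert gas leaves every reacting species' partial pressure unchanged, so Q is unchanged — no shift from this change.
Removing G (aq), a product, drives the reaction to the right.
The forward reaction is endothermic. Raising T favours the endothermic direction — shift to the right.
Only the nonzero effect(s) matter; the net shift is to the right.

right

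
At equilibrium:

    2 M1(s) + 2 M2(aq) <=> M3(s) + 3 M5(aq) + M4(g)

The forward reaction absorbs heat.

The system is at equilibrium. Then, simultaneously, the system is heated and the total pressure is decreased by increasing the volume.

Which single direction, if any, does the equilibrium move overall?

The forward reaction is endothermic. Raising T favours the endothermic direction — shift to the right.
Gas moles: reactants 0, products 1 (Δn_gas = +1). Expansion shifts the system toward the side with more moles of gas — to the right.
All effects act in the same direction — net shift to the right.

right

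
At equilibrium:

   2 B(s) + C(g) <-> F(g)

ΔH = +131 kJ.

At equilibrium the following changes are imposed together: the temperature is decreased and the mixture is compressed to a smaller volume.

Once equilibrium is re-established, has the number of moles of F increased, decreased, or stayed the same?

decreases

The forward reaction is endothermic. Lowering T favours the exothermic direction — shift to the left.
Gas moles: reactants 1, products 1. Δn_gas = 0, so a volume change leaves Q equal to K — no shift from this change.
The net shift is to the left. F is a product, so its amount decreases.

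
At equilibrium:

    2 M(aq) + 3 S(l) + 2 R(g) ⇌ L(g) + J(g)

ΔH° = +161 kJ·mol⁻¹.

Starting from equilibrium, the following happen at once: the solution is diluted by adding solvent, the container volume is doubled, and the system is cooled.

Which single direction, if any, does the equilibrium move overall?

Dilution lowers every aqueous concentration by the same factor. Δn_aq = 0 − 2 = -2, so the system shifts toward the side with more dissolved moles — to the left.
Gas moles: reactants 2, products 2. Δn_gas = 0, so a volume change leaves Q equal to K — no shift from this change.
The forward reaction is endothermic. Lowering T favours the exothermic direction — shift to the left.
Only the nonzero effect(s) matter; the net shift is to the left.

left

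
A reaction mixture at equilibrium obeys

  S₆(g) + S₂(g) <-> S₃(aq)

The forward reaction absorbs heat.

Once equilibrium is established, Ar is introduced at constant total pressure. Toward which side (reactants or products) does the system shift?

Adding inert gas at constant total pressure expands the volume and lowers every reacting partial pressure. With Δn_gas = 0 − 2 = -2, Q moves away from K toward the side with fewer gas moles, so the system shifts toward the side with more gas moles — to the left.

left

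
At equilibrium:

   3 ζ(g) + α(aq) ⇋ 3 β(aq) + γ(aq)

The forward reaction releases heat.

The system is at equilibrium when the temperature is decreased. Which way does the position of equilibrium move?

The forward reaction is exothermic. Lowering T favours the exothermic direction — shift to the right.

right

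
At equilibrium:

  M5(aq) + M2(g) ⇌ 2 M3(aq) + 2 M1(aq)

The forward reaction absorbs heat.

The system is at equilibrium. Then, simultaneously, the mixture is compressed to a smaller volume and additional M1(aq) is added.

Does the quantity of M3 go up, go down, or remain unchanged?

cannot be determined

Gas moles: reactants 1, products 0 (Δn_gas = -1). Compression shifts the system toward the side with fewer moles of gas — to the right.
Adding M1 (aq), a product, drives the reaction to the left.
The two effects oppose each other, so the net shift — and hence the change in M3 — cannot be determined from the given information.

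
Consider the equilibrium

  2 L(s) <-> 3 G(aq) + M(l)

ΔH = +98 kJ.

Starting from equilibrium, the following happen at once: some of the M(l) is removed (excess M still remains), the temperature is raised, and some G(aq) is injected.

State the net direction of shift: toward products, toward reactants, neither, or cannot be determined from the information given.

M is a pure liquid; its activity is 1 regardless of amount, so Q is unaffected — no shift from this change.
The forward reaction is endothermic. Raising T favours the endothermic direction — shift to the right.
Adding G (aq), a product, drives the reaction to the left.
The individual effects push in opposite directions; without quantitative information the net direction cannot be determined.

cannot be determined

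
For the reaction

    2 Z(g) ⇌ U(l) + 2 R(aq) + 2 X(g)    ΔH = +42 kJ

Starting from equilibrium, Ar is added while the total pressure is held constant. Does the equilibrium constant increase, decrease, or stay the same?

The equilibrium constant depends only on temperature. This perturbation changes neither the position of equilibrium nor K.

unchanged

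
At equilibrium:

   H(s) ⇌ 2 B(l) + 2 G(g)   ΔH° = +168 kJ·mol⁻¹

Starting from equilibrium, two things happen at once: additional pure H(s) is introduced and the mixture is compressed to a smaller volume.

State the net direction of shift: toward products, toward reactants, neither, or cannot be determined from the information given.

left

H is a pure solid; its activity is 1 regardless of amount, so Q is unaffected — no shift from this change.
Gas moles: reactants 0, products 2 (Δn_gas = +2). Compression shifts the system toward the side with fewer moles of gas — to the left.
Only the nonzero effect(s) matter; the net shift is to the left.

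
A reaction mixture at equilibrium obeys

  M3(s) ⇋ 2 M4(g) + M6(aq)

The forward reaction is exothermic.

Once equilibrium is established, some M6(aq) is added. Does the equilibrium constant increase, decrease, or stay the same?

The equilibrium constant depends only on temperature. This perturbation may move the position of equilibrium, but since T is unchanged, K itself is unchanged.

unchanged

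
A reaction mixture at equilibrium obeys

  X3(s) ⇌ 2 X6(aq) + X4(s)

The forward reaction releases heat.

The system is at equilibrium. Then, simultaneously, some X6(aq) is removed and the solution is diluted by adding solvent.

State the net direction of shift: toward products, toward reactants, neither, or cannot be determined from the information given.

right

Removing X6 (aq), a product, drives the reaction to the right.
Dilution lowers every aqueous concentration by the same factor. Δn_aq = 2 − 0 = +2, so the system shifts toward the side with more dissolved moles — to the right.
All effects act in the same direction — net shift to the right.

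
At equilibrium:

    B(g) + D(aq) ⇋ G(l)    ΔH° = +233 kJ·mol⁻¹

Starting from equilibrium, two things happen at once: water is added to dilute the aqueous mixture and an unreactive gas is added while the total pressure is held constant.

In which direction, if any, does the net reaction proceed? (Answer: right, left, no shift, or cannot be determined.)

Dilution lowers every aqueous concentration by the same factor. Δn_aq = 0 − 1 = -1, so the system shifts toward the side with more dissolved moles — to the left.
Adding inert gas at constant total pressure expands the volume and lowers every reacting partial pressure. With Δn_gas = 0 − 1 = -1, Q moves away from K toward the side with fewer gas moles, so the system shifts toward the side with more gas moles — to the left.
All effects act in the same direction — net shift to the left.

left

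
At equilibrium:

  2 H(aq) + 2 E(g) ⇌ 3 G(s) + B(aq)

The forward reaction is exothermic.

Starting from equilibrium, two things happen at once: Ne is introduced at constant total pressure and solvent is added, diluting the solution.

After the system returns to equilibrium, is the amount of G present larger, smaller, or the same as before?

Adding inert gas at constant total pressure expands the volume and lowers every reacting partial pressure. With Δn_gas = 0 − 2 = -2, Q moves away from K toward the side with fewer gas moles, so the system shifts toward the side with more gas moles — to the left.
Dilution lowers every aqueous concentration by the same factor. Δn_aq = 1 − 2 = -1, so the system shifts toward the side with more dissolved moles — to the left.
The net shift is to the left. G is a product, so its amount decreases.

decreases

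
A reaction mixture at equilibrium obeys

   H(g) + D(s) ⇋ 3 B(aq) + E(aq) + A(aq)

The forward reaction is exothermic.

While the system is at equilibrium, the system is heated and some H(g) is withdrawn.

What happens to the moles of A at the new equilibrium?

decreases

The forward reaction is exothermic. Raising T favours the endothermic direction — shift to the left.
Removing H (g), a reactant, drives the reaction to the left.
The net shift is to the left. A is a product, so its amount decreases.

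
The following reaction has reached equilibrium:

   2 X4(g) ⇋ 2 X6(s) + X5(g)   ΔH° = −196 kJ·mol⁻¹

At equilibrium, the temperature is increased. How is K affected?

decreases

K depends on temperature via the van 't Hoff relation. The forward reaction is exothermic, so raising T decreases K.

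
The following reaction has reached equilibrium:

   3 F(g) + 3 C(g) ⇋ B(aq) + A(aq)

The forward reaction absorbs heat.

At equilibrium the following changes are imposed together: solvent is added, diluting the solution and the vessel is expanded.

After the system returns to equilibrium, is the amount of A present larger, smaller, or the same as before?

Dilution lowers every aqueous concentration by the same factor. Δn_aq = 2 − 0 = +2, so the system shifts toward the side with more dissolved moles — to the right.
Gas moles: reactants 6, products 0 (Δn_gas = -6). Expansion shifts the system toward the side with more moles of gas — to the left.
The two effects oppose each other, so the net shift — and hence the change in A — cannot be determined from the given information.

cannot be determined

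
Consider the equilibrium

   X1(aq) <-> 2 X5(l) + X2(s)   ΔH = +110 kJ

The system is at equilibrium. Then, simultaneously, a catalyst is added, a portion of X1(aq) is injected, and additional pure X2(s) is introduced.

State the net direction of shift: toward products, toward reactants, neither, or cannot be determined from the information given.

right

A catalyst speeds both forward and reverse rates equally; it changes neither Q nor K — no shift from this change.
Adding X1 (aq), a reactant, drives the reaction to the right.
X2 is a pure solid; its activity is 1 regardless of amount, so Q is unaffected — no shift from this change.
Only the nonzero effect(s) matter; the net shift is to the right.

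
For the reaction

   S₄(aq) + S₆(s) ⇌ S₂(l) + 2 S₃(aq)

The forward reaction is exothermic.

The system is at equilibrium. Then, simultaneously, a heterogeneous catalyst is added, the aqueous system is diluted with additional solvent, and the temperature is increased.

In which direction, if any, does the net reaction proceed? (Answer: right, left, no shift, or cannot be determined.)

A catalyst speeds both forward and reverse rates equally; it changes neither Q nor K — no shift from this change.
Dilution lowers every aqueous concentration by the same factor. Δn_aq = 2 − 1 = +1, so the system shifts toward the side with more dissolved moles — to the right.
The forward reaction is exothermic. Raising T favours the endothermic direction — shift to the left.
The individual effects push in opposite directions; without quantitative information the net direction cannot be determined.

cannot be determined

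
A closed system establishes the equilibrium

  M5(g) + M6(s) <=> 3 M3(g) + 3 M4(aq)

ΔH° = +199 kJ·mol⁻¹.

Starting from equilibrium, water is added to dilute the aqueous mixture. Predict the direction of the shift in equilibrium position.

Dilution lowers every aqueous concentration by the same factor. Δn_aq = 3 − 0 = +3, so the system shifts toward the side with more dissolved moles — to the right.

right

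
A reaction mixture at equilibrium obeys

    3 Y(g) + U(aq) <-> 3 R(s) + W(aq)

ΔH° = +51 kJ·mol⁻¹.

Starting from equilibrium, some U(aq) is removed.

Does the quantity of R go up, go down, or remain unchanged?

Removing U (aq), a reactant, drives the reaction to the left.
The net shift is to the left. R is a product, so its amount decreases.

decreases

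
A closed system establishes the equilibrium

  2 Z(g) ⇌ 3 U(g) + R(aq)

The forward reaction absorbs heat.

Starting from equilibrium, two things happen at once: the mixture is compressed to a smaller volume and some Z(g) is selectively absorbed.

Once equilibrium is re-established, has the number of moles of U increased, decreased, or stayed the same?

Gas moles: reactants 2, products 3 (Δn_gas = +1). Compression shifts the system toward the side with fewer moles of gas — to the left.
Removing Z (g), a reactant, drives the reaction to the left.
The net shift is to the left. U is a product, so its amount decreases.

decreases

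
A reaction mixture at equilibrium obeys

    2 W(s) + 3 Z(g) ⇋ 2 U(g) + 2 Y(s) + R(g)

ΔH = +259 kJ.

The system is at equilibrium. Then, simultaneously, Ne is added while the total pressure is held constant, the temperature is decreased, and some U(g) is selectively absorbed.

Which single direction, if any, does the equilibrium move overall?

cannot be determined

Adding inert gas at constant total pressure expands the volume, scaling every reacting partial pressure by the same factor. Δn_gas = 3 − 3 = 0, so Q is unchanged — no shift.
The forward reaction is endothermic. Lowering T favours the exothermic direction — shift to the left.
Removing U (g), a product, drives the reaction to the right.
The individual effects push in opposite directions; without quantitative information the net direction cannot be determined.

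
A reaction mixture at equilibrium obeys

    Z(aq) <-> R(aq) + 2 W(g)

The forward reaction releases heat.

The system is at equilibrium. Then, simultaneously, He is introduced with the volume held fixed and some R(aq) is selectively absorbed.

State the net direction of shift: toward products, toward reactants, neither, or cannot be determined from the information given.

right

At constant volume, adding an inert gas leaves every reacting species' partial pressure unchanged, so Q is unchanged — no shift from this change.
Removing R (aq), a product, drives the reaction to the right.
Only the nonzero effect(s) matter; the net shift is to the right.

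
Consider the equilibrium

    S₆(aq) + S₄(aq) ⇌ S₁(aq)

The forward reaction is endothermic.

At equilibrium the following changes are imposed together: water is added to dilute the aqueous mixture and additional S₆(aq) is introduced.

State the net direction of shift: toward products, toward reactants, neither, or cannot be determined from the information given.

Dilution lowers every aqueous concentration by the same factor. Δn_aq = 1 − 2 = -1, so the system shifts toward the side with more dissolved moles — to the left.
Adding S₆ (aq), a reactant, drives the reaction to the right.
The individual effects push in opposite directions; without quantitative information the net direction cannot be determined.

cannot be determined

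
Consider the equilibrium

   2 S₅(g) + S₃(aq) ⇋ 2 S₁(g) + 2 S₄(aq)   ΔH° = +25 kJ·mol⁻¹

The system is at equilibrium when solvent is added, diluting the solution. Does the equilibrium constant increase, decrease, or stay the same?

unchanged

The equilibrium constant depends only on temperature. This perturbation may move the position of equilibrium, but since T is unchanged, K itself is unchanged.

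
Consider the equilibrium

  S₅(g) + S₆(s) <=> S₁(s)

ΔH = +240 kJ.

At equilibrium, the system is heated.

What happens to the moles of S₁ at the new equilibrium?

The forward reaction is endothermic. Raising T favours the endothermic direction — shift to the right.
The net shift is to the right. S₁ is a product, so its amount increases.

increases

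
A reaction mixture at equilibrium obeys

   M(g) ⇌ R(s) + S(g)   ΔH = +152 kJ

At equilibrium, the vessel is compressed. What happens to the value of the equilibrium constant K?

unchanged

The equilibrium constant depends only on temperature. This perturbation changes neither the position of equilibrium nor K.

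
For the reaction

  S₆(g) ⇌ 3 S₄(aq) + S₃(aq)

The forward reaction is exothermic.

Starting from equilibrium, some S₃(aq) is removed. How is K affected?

unchanged

The equilibrium constant depends only on temperature. This perturbation may move the position of equilibrium, but since T is unchanged, K itself is unchanged.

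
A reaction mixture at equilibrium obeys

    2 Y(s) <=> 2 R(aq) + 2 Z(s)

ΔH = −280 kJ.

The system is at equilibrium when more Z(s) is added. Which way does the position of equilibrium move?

no shift

Z is a pure solid; its activity is 1 regardless of amount, so Q is unaffected — no shift from this change.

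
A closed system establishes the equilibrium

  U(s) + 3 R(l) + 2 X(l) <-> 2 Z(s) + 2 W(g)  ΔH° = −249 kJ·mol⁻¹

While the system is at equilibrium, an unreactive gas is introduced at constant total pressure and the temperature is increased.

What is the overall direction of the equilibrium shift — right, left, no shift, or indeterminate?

cannot be determined

Adding inert gas at constant total pressure expands the volume and lowers every reacting partial pressure. With Δn_gas = 2 − 0 = +2, Q moves away from K toward the side with fewer gas moles, so the system shifts toward the side with more gas moles — to the right.
The forward reaction is exothermic. Raising T favours the endothermic direction — shift to the left.
The individual effects push in opposite directions; without quantitative information the net direction cannot be determined.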